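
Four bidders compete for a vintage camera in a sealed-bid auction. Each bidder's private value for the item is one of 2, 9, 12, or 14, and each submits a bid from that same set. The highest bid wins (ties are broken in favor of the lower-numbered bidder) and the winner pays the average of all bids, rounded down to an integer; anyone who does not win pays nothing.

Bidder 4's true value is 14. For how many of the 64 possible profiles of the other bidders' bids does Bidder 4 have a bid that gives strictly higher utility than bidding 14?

2

Others bid (2, 2, 2): truth gives 9; bid 9 gives 11 > 9. Violating.
Others bid (9, 9, 9): truth gives 4; bid 12 gives 5 > 4. Violating.
Others bid (2, 2, 9): truth gives 8; no alternative beats it.
Others bid (2, 2, 12): truth gives 7; no alternative beats it.
(Checking all 64 profiles: 2 have a profitable deviation, 62 do not.)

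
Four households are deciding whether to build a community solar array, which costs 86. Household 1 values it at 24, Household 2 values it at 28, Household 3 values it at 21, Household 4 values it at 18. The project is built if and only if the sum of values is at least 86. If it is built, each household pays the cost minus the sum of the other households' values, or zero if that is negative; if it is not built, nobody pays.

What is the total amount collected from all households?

Total value 91 ≥ cost 86, so it is built.
Household 1: others sum to 67; max(0, 86 - 67) = 19.
Household 2: others sum to 63; max(0, 86 - 63) = 23.
Household 3: others sum to 70; max(0, 86 - 70) = 16.
Household 4: others sum to 73; max(0, 86 - 73) = 13.
Total collected = 19 + 23 + 16 + 13 = 71.

71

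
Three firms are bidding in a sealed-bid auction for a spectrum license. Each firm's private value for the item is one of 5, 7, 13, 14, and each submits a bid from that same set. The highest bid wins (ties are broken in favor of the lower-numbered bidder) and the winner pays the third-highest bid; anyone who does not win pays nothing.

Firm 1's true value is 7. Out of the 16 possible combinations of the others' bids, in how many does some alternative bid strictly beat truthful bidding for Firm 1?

Others bid (5, 13): truth gives 0; bid 13 gives 2 > 0. Violating.
Others bid (5, 14): truth gives 0; bid 14 gives 2 > 0. Violating.
Others bid (13, 5): truth gives 0; bid 13 gives 2 > 0. Violating.
Others bid (14, 5): truth gives 0; bid 14 gives 2 > 0. Violating.
Others bid (5, 5): truth gives 2; no alternative beats it.
Others bid (5, 7): truth gives 2; no alternative beats it.
(Checking all 16 profiles: 4 have a profitable deviation, 12 do not.)

4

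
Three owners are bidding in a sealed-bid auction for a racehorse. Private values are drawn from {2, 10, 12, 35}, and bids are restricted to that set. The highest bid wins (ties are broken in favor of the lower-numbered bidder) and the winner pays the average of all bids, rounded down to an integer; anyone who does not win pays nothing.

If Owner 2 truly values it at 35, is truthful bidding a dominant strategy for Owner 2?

Consider the case where Owner 1 bids 2 and Owner 3 bids 2.
Truthful bid 35: wins, pays 13, utility 35 - 13 = 22.
Bid 10 instead: wins, pays 4, utility 35 - 4 = 31.
Since 31 > 22, bidding 10 is strictly better here, so truthful bidding is not dominant.

No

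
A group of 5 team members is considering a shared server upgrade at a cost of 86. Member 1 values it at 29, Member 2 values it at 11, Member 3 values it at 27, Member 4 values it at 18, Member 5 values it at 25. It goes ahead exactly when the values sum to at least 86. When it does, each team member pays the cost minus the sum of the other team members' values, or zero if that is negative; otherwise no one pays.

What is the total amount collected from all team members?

9

Total value 110 ≥ cost 86, so it is built.
Member 1: others sum to 81; max(0, 86 - 81) = 5.
Member 2: others sum to 99; max(0, 86 - 99) = 0.
Member 3: others sum to 83; max(0, 86 - 83) = 3.
Member 4: others sum to 92; max(0, 86 - 92) = 0.
Member 5: others sum to 85; max(0, 86 - 85) = 1.
Total collected = 5 + 0 + 3 + 0 + 1 = 9.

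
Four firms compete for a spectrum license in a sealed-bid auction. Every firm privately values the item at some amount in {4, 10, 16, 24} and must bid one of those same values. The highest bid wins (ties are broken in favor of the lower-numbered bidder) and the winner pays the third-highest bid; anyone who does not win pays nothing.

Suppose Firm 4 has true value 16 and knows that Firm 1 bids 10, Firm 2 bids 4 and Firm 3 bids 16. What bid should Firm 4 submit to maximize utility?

Bid 4: loses, pays 0, utility 0.
Bid 10: loses, pays 0, utility 0.
Bid 16: loses, pays 0, utility 0.
Bid 24: wins, pays 10, utility 16 - 10 = 6.
The best choice is 24 with utility 6.

24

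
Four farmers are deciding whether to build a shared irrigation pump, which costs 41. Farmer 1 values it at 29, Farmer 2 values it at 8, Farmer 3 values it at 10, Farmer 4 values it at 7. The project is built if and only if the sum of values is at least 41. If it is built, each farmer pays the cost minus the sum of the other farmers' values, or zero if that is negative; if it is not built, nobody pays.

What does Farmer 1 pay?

Total value 54 ≥ cost 41, so the project is built.
The other farmers' values sum to 25.
Cost minus that sum is 41 - 25 = 16.

16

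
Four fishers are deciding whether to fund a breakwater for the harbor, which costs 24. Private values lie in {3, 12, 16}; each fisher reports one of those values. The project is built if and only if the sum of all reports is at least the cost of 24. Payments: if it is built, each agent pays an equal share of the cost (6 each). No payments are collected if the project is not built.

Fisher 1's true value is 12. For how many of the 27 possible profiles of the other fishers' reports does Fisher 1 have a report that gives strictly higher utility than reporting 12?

Others report (3, 3, 3): truth gives 0; report 16 gives 6 > 0. Violating.
Others report (3, 3, 12): truth gives 6; no alternative beats it.
Others report (3, 3, 16): truth gives 6; no alternative beats it.
(Checking all 27 profiles: 1 has a profitable deviation, 26 do not.)

1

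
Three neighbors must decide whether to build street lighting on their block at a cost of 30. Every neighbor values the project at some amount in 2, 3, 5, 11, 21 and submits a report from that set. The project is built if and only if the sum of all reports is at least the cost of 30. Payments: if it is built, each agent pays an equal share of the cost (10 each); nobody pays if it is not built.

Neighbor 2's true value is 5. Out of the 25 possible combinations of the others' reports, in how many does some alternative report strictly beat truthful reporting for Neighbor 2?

2

Others report (5, 21): truth gives -5; report 2 gives 0 > -5. Violating.
Others report (21, 5): truth gives -5; report 2 gives 0 > -5. Violating.
Others report (2, 2): truth gives 0; no alternative beats it.
Others report (2, 3): truth gives 0; no alternative beats it.
(Checking all 25 profiles: 2 have a profitable deviation, 23 do not.)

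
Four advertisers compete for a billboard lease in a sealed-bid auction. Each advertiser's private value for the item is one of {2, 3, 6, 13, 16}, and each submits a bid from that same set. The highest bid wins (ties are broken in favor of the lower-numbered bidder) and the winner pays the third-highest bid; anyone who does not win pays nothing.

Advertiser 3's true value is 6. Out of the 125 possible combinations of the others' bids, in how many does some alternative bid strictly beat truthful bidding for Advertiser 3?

24

Others bid (2, 2, 13): truth gives 0; bid 13 gives 4 > 0. Violating.
Others bid (2, 2, 16): truth gives 0; bid 16 gives 4 > 0. Violating.
Others bid (2, 3, 13): truth gives 0; bid 13 gives 3 > 0. Violating.
Others bid (2, 3, 16): truth gives 0; bid 16 gives 3 > 0. Violating.
Others bid (2, 2, 2): truth gives 4; no alternative beats it.
Others bid (2, 2, 3): truth gives 4; no alternative beats it.
(Checking all 125 profiles: 24 have a profitable deviation, 101 do not.)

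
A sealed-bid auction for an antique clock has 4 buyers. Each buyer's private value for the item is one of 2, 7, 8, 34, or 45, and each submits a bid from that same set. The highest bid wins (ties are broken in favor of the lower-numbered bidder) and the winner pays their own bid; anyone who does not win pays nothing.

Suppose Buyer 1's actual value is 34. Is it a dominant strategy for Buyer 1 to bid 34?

No

Consider the case where Buyer 2 bids 2, Buyer 3 bids 2 and Buyer 4 bids 2.
Truthful bid 34: wins, pays 34, utility 34 - 34 = 0.
Bid 2 instead: wins, pays 2, utility 34 - 2 = 32.
Since 32 > 0, bidding 2 is strictly better here, so truthful bidding is not dominant.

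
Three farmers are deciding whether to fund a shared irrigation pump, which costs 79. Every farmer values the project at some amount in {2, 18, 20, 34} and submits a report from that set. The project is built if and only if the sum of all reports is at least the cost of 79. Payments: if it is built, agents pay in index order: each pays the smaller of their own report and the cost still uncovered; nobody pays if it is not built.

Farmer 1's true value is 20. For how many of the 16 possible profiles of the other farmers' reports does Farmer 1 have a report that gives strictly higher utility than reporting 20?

1

Others report (34, 34): truth gives 0; report 18 gives 2 > 0. Violating.
Others report (2, 2): truth gives 0; no alternative beats it.
Others report (2, 18): truth gives 0; no alternative beats it.
(Checking all 16 profiles: 1 has a profitable deviation, 15 do not.)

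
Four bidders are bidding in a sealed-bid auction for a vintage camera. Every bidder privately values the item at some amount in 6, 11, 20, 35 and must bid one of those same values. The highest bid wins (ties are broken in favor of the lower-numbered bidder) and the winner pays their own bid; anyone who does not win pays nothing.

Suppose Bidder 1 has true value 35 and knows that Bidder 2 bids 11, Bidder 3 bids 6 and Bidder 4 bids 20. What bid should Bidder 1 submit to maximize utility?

20

Bid 6: loses, pays 0, utility 0.
Bid 11: loses, pays 0, utility 0.
Bid 20: wins, pays 20, utility 35 - 20 = 15.
Bid 35: wins, pays 35, utility 35 - 35 = 0.
The best choice is 20 with utility 15.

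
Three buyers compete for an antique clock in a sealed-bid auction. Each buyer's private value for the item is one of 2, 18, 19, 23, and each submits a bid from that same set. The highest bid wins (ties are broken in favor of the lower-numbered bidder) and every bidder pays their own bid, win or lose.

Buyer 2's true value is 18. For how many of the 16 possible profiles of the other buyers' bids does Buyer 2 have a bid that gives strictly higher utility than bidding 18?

14

Others bid (2, 19): truth gives -18; bid 19 gives -1 > -18. Violating.
Others bid (2, 23): truth gives -18; bid 2 gives -2 > -18. Violating.
Others bid (18, 2): truth gives -18; bid 19 gives -1 > -18. Violating.
Others bid (18, 18): truth gives -18; bid 19 gives -1 > -18. Violating.
Others bid (2, 2): truth gives 0; no alternative beats it.
Others bid (2, 18): truth gives 0; no alternative beats it.
(Checking all 16 profiles: 14 have a profitable deviation, 2 do not.)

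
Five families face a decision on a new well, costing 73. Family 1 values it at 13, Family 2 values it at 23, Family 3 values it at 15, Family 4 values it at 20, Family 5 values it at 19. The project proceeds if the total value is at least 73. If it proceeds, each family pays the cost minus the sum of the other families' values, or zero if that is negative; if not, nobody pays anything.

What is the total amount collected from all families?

11

Total value 90 ≥ cost 73, so it is built.
Family 1: others sum to 77; max(0, 73 - 77) = 0.
Family 2: others sum to 67; max(0, 73 - 67) = 6.
Family 3: others sum to 75; max(0, 73 - 75) = 0.
Family 4: others sum to 70; max(0, 73 - 70) = 3.
Family 5: others sum to 71; max(0, 73 - 71) = 2.
Total collected = 0 + 6 + 0 + 3 + 2 = 11.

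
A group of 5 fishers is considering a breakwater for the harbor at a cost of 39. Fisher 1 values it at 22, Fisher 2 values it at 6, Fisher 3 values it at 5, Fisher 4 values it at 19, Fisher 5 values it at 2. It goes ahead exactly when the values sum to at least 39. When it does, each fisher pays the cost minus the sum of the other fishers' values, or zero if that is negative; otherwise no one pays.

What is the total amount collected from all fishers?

11

Total value 54 ≥ cost 39, so it is built.
Fisher 1: others sum to 32; max(0, 39 - 32) = 7.
Fisher 2: others sum to 48; max(0, 39 - 48) = 0.
Fisher 3: others sum to 49; max(0, 39 - 49) = 0.
Fisher 4: others sum to 35; max(0, 39 - 35) = 4.
Fisher 5: others sum to 52; max(0, 39 - 52) = 0.
Total collected = 7 + 0 + 0 + 4 + 0 = 11.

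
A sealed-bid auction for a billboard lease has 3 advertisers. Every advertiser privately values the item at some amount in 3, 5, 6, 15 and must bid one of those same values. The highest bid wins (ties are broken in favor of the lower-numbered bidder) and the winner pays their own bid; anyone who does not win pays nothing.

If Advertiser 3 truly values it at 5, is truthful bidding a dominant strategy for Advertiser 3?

Check each profile of the others' bids and compare truth against every alternative bid.
Others bid (3, 3): truth gives 0, best alternative gives 0.
Others bid (3, 5): truth gives 0, best alternative gives 0.
Others bid (3, 6): truth gives 0, best alternative gives 0.
Others bid (3, 15): truth gives 0, best alternative gives 0.
Others bid (5, 3): truth gives 0, best alternative gives 0.
Others bid (5, 5): truth gives 0, best alternative gives 0.
(Remaining 10 profiles checked similarly; truth is weakly best in each.)
In every case the truthful bid is at least as good as any alternative, so it is a dominant strategy.

Yes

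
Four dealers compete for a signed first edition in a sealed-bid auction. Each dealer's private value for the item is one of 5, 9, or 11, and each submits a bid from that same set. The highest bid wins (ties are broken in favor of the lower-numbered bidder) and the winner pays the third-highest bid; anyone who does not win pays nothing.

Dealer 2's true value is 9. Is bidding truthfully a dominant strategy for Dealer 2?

No

Consider the case where Dealer 1 bids 5, Dealer 3 bids 5 and Dealer 4 bids 11.
Truthful bid 9: loses, pays 0, utility 0.
Bid 11 instead: wins, pays 5, utility 9 - 5 = 4.
Since 4 > 0, bidding 11 is strictly better here, so truthful bidding is not dominant.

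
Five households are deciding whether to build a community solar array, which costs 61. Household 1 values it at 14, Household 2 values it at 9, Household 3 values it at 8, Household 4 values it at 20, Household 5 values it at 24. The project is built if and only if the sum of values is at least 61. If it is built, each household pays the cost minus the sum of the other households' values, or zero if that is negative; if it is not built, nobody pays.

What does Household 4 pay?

6

Total value 75 ≥ cost 61, so the project is built.
The other households' values sum to 55.
Cost minus that sum is 61 - 55 = 6.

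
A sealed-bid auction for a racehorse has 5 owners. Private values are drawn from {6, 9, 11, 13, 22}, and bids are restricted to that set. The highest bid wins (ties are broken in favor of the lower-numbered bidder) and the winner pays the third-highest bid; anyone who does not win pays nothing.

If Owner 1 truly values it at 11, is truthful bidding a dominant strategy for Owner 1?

No

Consider the case where Owner 2 bids 6, Owner 3 bids 6, Owner 4 bids 6 and Owner 5 bids 13.
Truthful bid 11: loses, pays 0, utility 0.
Bid 13 instead: wins, pays 6, utility 11 - 6 = 5.
Since 5 > 0, bidding 13 is strictly better here, so truthful bidding is not dominant.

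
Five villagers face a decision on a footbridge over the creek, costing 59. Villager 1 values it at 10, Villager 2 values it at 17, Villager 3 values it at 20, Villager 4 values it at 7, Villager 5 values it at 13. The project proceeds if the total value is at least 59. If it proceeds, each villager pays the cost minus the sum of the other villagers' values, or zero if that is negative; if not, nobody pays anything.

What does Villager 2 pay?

Total value 67 ≥ cost 59, so the project is built.
The other villagers' values sum to 50.
Cost minus that sum is 59 - 50 = 9.

9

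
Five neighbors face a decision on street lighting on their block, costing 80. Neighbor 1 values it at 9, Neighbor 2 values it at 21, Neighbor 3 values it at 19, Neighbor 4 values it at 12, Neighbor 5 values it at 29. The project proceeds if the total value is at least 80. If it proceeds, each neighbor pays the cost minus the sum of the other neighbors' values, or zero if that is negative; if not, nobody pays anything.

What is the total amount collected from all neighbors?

Total value 90 ≥ cost 80, so it is built.
Neighbor 1: others sum to 81; max(0, 80 - 81) = 0.
Neighbor 2: others sum to 69; max(0, 80 - 69) = 11.
Neighbor 3: others sum to 71; max(0, 80 - 71) = 9.
Neighbor 4: others sum to 78; max(0, 80 - 78) = 2.
Neighbor 5: others sum to 61; max(0, 80 - 61) = 19.
Total collected = 0 + 11 + 9 + 2 + 19 = 41.

41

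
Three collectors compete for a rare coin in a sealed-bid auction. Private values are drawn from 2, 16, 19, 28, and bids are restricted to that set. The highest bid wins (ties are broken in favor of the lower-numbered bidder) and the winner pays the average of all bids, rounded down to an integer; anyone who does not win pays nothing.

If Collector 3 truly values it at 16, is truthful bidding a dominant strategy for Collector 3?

No

Consider the case where Collector 1 bids 2 and Collector 2 bids 16.
Truthful bid 16: loses, pays 0, utility 0.
Bid 19 instead: wins, pays 12, utility 16 - 12 = 4.
Since 4 > 0, bidding 19 is strictly better here, so truthful bidding is not dominant.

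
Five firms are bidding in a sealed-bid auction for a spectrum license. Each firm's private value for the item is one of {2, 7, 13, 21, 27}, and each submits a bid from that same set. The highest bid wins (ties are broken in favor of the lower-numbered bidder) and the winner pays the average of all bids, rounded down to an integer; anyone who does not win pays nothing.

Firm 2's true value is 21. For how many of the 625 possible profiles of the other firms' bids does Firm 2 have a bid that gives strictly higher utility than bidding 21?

327

Others bid (2, 2, 2, 2): truth gives 16; bid 7 gives 18 > 16. Violating.
Others bid (2, 2, 2, 7): truth gives 15; bid 7 gives 17 > 15. Violating.
Others bid (2, 2, 2, 13): truth gives 13; bid 13 gives 15 > 13. Violating.
Others bid (2, 2, 2, 27): truth gives 0; bid 27 gives 9 > 0. Violating.
Others bid (2, 2, 2, 21): truth gives 12; no alternative beats it.
Others bid (2, 2, 7, 21): truth gives 11; no alternative beats it.
(Checking all 625 profiles: 327 have a profitable deviation, 298 do not.)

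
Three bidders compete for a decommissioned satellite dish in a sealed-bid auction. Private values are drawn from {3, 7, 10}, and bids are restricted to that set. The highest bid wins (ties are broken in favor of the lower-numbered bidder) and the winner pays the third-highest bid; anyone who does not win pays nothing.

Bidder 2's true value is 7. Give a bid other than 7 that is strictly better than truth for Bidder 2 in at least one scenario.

10

Suppose Bidder 1 bids 3 and Bidder 3 bids 10.
Bid 7: loses, pays 0, utility 0.
Bid 10: wins, pays 3, utility 7 - 3 = 4.
So bidding 10 beats truth here (4 > 0).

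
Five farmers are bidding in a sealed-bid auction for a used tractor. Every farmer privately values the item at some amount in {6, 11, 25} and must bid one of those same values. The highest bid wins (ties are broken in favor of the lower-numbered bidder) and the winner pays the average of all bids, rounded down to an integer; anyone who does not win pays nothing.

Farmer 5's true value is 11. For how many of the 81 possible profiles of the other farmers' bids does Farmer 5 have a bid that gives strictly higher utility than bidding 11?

4

Others bid (6, 6, 6, 11): truth gives 0; bid 25 gives 1 > 0. Violating.
Others bid (6, 6, 11, 6): truth gives 0; bid 25 gives 1 > 0. Violating.
Others bid (6, 11, 6, 6): truth gives 0; bid 25 gives 1 > 0. Violating.
Others bid (11, 6, 6, 6): truth gives 0; bid 25 gives 1 > 0. Violating.
Others bid (6, 6, 6, 6): truth gives 4; no alternative beats it.
Others bid (6, 6, 6, 25): truth gives 0; no alternative beats it.
(Checking all 81 profiles: 4 have a profitable deviation, 77 do not.)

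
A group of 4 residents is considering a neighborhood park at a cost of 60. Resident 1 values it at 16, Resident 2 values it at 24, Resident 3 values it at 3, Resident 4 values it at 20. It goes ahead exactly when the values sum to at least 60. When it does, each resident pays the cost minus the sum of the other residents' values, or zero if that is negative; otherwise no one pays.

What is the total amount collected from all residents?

51

Total value 63 ≥ cost 60, so it is built.
Resident 1: others sum to 47; max(0, 60 - 47) = 13.
Resident 2: others sum to 39; max(0, 60 - 39) = 21.
Resident 3: others sum to 60; max(0, 60 - 60) = 0.
Resident 4: others sum to 43; max(0, 60 - 43) = 17.
Total collected = 13 + 21 + 0 + 17 = 51.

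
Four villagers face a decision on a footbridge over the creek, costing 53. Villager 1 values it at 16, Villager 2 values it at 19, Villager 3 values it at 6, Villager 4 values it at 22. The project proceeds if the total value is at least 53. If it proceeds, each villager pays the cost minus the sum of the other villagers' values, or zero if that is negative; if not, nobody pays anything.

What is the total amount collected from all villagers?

Total value 63 ≥ cost 53, so it is built.
Villager 1: others sum to 47; max(0, 53 - 47) = 6.
Villager 2: others sum to 44; max(0, 53 - 44) = 9.
Villager 3: others sum to 57; max(0, 53 - 57) = 0.
Villager 4: others sum to 41; max(0, 53 - 41) = 12.
Total collected = 6 + 9 + 0 + 12 = 27.

27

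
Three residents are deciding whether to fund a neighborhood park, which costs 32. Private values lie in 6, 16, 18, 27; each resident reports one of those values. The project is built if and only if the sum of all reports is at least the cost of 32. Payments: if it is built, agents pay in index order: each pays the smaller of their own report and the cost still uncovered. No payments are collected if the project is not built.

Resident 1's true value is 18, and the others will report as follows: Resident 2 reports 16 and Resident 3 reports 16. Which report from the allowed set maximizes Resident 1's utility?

6

Report 6: project built, pays 6, utility 18 - 6 = 12.
Report 16: project built, pays 16, utility 18 - 16 = 2.
Report 18: project built, pays 18, utility 18 - 18 = 0.
Report 27: project built, pays 27, utility 18 - 27 = -9.
The best choice is 6 with utility 12.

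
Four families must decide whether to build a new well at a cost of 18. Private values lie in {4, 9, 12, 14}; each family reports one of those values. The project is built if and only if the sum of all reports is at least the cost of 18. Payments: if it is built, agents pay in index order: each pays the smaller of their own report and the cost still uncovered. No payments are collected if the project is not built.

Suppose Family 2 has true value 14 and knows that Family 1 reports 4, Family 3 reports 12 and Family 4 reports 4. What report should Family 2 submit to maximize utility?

4

Report 4: project built, pays 4, utility 14 - 4 = 10.
Report 9: project built, pays 9, utility 14 - 9 = 5.
Report 12: project built, pays 12, utility 14 - 12 = 2.
Report 14: project built, pays 14, utility 14 - 14 = 0.
The best choice is 4 with utility 10.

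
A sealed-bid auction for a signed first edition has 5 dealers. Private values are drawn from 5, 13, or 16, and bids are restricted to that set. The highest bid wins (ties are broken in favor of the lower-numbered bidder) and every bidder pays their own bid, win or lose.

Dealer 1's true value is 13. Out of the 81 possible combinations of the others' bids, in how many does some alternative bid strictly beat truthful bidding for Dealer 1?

66

Others bid (5, 5, 5, 5): truth gives 0; bid 5 gives 8 > 0. Violating.
Others bid (5, 5, 5, 16): truth gives -13; bid 16 gives -3 > -13. Violating.
Others bid (5, 5, 13, 16): truth gives -13; bid 16 gives -3 > -13. Violating.
Others bid (5, 5, 16, 5): truth gives -13; bid 16 gives -3 > -13. Violating.
Others bid (5, 5, 5, 13): truth gives 0; no alternative beats it.
Others bid (5, 5, 13, 5): truth gives 0; no alternative beats it.
(Checking all 81 profiles: 66 have a profitable deviation, 15 do not.)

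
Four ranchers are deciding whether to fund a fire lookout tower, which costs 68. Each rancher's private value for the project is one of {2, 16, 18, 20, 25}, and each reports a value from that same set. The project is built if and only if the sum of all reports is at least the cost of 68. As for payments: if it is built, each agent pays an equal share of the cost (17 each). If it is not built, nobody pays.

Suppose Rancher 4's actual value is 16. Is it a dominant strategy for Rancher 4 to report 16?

Consider the case where Rancher 1 reports 2, Rancher 2 reports 25 and Rancher 3 reports 25.
Truthful report 16: project built, pays 17, utility 16 - 17 = -1.
Report 2 instead: project not built, utility 0.
Since 0 > -1, reporting 2 is strictly better here, so truthful reporting is not dominant.

No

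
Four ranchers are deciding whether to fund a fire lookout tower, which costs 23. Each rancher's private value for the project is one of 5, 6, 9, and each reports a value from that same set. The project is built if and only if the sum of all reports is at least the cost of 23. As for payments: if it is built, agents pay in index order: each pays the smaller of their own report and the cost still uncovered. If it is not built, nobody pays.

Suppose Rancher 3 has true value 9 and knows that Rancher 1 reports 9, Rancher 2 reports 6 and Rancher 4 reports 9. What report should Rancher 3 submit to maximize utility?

5

Report 5: project built, pays 5, utility 9 - 5 = 4.
Report 6: project built, pays 6, utility 9 - 6 = 3.
Report 9: project built, pays 8, utility 9 - 8 = 1.
The best choice is 5 with utility 4.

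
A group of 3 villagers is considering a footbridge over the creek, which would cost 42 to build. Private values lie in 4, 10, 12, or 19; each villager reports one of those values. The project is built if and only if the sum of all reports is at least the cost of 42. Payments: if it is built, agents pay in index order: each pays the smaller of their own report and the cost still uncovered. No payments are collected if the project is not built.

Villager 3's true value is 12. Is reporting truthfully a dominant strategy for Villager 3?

Yes

Check each profile of the others' reports and compare truth against every alternative report.
Others report (19, 19): truth gives 8, best alternative gives 8.
Others report (12, 19): truth gives 1, best alternative gives 1.
Others report (19, 12): truth gives 1, best alternative gives 1.
Others report (4, 4): truth gives 0, best alternative gives 0.
Others report (4, 10): truth gives 0, best alternative gives 0.
Others report (4, 12): truth gives 0, best alternative gives 0.
(Remaining 10 profiles checked similarly; truth is weakly best in each.)
In every case the truthful report is at least as good as any alternative, so it is a dominant strategy.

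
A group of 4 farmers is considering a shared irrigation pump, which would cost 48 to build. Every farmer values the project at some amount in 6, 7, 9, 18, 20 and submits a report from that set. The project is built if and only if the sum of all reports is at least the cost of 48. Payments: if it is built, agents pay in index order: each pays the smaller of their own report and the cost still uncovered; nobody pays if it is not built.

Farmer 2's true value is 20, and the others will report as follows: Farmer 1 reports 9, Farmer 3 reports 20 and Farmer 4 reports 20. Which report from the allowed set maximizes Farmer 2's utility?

6

Report 6: project built, pays 6, utility 20 - 6 = 14.
Report 7: project built, pays 7, utility 20 - 7 = 13.
Report 9: project built, pays 9, utility 20 - 9 = 11.
Report 18: project built, pays 18, utility 20 - 18 = 2.
Report 20: project built, pays 20, utility 20 - 20 = 0.
The best choice is 6 with utility 14.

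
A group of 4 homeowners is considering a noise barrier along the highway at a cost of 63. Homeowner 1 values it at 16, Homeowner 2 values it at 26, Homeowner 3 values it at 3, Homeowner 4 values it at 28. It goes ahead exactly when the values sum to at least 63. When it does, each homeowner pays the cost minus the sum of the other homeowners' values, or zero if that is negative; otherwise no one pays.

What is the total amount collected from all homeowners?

40

Total value 73 ≥ cost 63, so it is built.
Homeowner 1: others sum to 57; max(0, 63 - 57) = 6.
Homeowner 2: others sum to 47; max(0, 63 - 47) = 16.
Homeowner 3: others sum to 70; max(0, 63 - 70) = 0.
Homeowner 4: others sum to 45; max(0, 63 - 45) = 18.
Total collected = 6 + 16 + 0 + 18 = 40.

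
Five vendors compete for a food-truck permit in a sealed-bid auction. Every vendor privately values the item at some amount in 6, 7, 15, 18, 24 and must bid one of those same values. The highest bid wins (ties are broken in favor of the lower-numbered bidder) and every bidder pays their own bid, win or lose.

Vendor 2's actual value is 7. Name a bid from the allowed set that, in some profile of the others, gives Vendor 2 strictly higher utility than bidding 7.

Suppose Vendor 1 bids 6, Vendor 3 bids 6, Vendor 4 bids 6 and Vendor 5 bids 15.
Bid 7: loses but pays 7, utility -7.
Bid 6: loses but pays 6, utility -6.
So bidding 6 beats truth here (-6 > -7).

6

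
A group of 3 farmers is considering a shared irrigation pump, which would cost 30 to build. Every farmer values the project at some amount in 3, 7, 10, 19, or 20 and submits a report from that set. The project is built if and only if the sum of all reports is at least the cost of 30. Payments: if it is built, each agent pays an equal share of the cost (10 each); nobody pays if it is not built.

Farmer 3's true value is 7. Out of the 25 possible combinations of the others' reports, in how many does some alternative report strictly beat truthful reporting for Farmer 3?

4

Others report (3, 20): truth gives -3; report 3 gives 0 > -3. Violating.
Others report (7, 19): truth gives -3; report 3 gives 0 > -3. Violating.
Others report (19, 7): truth gives -3; report 3 gives 0 > -3. Violating.
Others report (20, 3): truth gives -3; report 3 gives 0 > -3. Violating.
Others report (3, 3): truth gives 0; no alternative beats it.
Others report (3, 7): truth gives 0; no alternative beats it.
(Checking all 25 profiles: 4 have a profitable deviation, 21 do not.)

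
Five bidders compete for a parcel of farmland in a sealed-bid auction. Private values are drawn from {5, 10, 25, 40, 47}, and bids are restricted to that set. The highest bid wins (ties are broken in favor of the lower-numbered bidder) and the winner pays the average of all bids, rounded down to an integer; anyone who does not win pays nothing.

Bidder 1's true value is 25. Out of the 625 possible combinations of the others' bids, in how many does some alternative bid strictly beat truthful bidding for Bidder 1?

Others bid (5, 5, 5, 5): truth gives 16; bid 5 gives 20 > 16. Violating.
Others bid (5, 5, 5, 10): truth gives 15; bid 10 gives 18 > 15. Violating.
Others bid (5, 5, 5, 40): truth gives 0; bid 40 gives 6 > 0. Violating.
Others bid (5, 5, 5, 47): truth gives 0; bid 47 gives 4 > 0. Violating.
Others bid (5, 5, 5, 25): truth gives 12; no alternative beats it.
Others bid (5, 5, 10, 25): truth gives 11; no alternative beats it.
(Checking all 625 profiles: 116 have a profitable deviation, 509 do not.)

116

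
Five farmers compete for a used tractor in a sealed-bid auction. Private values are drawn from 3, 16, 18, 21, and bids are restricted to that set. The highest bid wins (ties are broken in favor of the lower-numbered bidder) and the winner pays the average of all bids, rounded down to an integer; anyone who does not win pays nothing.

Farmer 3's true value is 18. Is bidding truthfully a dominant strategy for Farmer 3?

No

Consider the case where Farmer 1 bids 3, Farmer 2 bids 3, Farmer 4 bids 3 and Farmer 5 bids 3.
Truthful bid 18: wins, pays 6, utility 18 - 6 = 12.
Bid 16 instead: wins, pays 5, utility 18 - 5 = 13.
Since 13 > 12, bidding 16 is strictly better here, so truthful bidding is not dominant.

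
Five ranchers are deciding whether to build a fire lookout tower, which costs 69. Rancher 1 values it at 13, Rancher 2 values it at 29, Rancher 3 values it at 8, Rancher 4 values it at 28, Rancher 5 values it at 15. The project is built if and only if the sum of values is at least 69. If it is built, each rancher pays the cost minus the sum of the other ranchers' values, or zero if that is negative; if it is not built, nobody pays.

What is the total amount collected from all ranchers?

9

Total value 93 ≥ cost 69, so it is built.
Rancher 1: others sum to 80; max(0, 69 - 80) = 0.
Rancher 2: others sum to 64; max(0, 69 - 64) = 5.
Rancher 3: others sum to 85; max(0, 69 - 85) = 0.
Rancher 4: others sum to 65; max(0, 69 - 65) = 4.
Rancher 5: others sum to 78; max(0, 69 - 78) = 0.
Total collected = 0 + 5 + 0 + 4 + 0 = 9.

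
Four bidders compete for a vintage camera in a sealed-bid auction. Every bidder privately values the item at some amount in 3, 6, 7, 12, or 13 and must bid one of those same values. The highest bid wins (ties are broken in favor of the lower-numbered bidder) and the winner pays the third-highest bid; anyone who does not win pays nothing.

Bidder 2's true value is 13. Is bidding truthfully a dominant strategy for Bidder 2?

Check each profile of the others' bids and compare truth against every alternative bid.
Others bid (3, 3, 13): truth gives 10, best alternative gives 0.
Others bid (3, 13, 3): truth gives 10, best alternative gives 0.
Others bid (12, 3, 3): truth gives 10, best alternative gives 0.
Others bid (3, 6, 13): truth gives 7, best alternative gives 0.
Others bid (3, 13, 6): truth gives 7, best alternative gives 0.
Others bid (6, 3, 13): truth gives 7, best alternative gives 0.
(Remaining 119 profiles checked similarly; truth is weakly best in each.)
In every case the truthful bid is at least as good as any alternative, so it is a dominant strategy.

Yes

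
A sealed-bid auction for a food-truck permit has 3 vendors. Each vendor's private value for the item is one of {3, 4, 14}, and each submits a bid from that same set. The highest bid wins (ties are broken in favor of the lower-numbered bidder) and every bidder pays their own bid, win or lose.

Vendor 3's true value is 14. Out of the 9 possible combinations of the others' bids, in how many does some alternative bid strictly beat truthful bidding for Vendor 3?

Others bid (3, 3): truth gives 0; bid 4 gives 10 > 0. Violating.
Others bid (3, 14): truth gives -14; bid 3 gives -3 > -14. Violating.
Others bid (4, 14): truth gives -14; bid 3 gives -3 > -14. Violating.
Others bid (14, 3): truth gives -14; bid 3 gives -3 > -14. Violating.
Others bid (3, 4): truth gives 0; no alternative beats it.
Others bid (4, 3): truth gives 0; no alternative beats it.
(Checking all 9 profiles: 6 have a profitable deviation, 3 do not.)

6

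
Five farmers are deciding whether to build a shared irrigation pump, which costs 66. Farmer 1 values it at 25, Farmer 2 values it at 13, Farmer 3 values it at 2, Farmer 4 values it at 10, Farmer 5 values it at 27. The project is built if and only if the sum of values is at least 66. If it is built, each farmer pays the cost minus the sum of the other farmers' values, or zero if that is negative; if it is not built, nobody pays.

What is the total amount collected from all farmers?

32

Total value 77 ≥ cost 66, so it is built.
Farmer 1: others sum to 52; max(0, 66 - 52) = 14.
Farmer 2: others sum to 64; max(0, 66 - 64) = 2.
Farmer 3: others sum to 75; max(0, 66 - 75) = 0.
Farmer 4: others sum to 67; max(0, 66 - 67) = 0.
Farmer 5: others sum to 50; max(0, 66 - 50) = 16.
Total collected = 14 + 2 + 0 + 0 + 16 = 32.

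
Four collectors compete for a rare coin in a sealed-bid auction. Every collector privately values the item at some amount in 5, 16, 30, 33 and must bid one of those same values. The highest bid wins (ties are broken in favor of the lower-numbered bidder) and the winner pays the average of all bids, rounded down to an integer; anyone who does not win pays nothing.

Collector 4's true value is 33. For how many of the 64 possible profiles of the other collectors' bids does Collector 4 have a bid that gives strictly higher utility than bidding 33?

5

Others bid (5, 5, 5): truth gives 21; bid 16 gives 26 > 21. Violating.
Others bid (5, 16, 16): truth gives 16; bid 30 gives 17 > 16. Violating.
Others bid (16, 5, 16): truth gives 16; bid 30 gives 17 > 16. Violating.
Others bid (16, 16, 5): truth gives 16; bid 30 gives 17 > 16. Violating.
Others bid (5, 5, 16): truth gives 19; no alternative beats it.
Others bid (5, 5, 30): truth gives 15; no alternative beats it.
(Checking all 64 profiles: 5 have a profitable deviation, 59 do not.)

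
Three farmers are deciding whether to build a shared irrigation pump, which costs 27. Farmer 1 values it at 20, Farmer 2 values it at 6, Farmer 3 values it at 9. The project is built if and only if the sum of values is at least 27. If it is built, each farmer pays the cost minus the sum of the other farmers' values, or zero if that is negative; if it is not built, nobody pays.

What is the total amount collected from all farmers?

13

Total value 35 ≥ cost 27, so it is built.
Farmer 1: others sum to 15; max(0, 27 - 15) = 12.
Farmer 2: others sum to 29; max(0, 27 - 29) = 0.
Farmer 3: others sum to 26; max(0, 27 - 26) = 1.
Total collected = 12 + 0 + 1 = 13.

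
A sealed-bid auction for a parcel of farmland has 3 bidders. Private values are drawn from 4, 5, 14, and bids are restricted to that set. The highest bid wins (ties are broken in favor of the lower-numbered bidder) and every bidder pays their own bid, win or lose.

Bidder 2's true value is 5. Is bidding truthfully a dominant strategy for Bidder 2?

Consider the case where Bidder 1 bids 4 and Bidder 3 bids 14.
Truthful bid 5: loses but pays 5, utility -5.
Bid 4 instead: loses but pays 4, utility -4.
Since -4 > -5, bidding 4 is strictly better here, so truthful bidding is not dominant.

No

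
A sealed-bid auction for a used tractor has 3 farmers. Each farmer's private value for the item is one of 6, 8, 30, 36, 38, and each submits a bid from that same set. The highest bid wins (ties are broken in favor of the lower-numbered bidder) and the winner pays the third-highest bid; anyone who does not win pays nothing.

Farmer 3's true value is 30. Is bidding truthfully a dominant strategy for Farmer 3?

No

Consider the case where Farmer 1 bids 6 and Farmer 2 bids 30.
Truthful bid 30: loses, pays 0, utility 0.
Bid 36 instead: wins, pays 6, utility 30 - 6 = 24.
Since 24 > 0, bidding 36 is strictly better here, so truthful bidding is not dominant.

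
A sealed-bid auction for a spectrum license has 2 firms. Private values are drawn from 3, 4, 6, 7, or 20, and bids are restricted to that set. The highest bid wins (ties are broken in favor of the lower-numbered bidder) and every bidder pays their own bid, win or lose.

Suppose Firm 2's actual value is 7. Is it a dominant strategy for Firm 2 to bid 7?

No

Consider the case where Firm 1 bids 3.
Truthful bid 7: wins, pays 7, utility 7 - 7 = 0.
Bid 4 instead: wins, pays 4, utility 7 - 4 = 3.
Since 3 > 0, bidding 4 is strictly better here, so truthful bidding is not dominant.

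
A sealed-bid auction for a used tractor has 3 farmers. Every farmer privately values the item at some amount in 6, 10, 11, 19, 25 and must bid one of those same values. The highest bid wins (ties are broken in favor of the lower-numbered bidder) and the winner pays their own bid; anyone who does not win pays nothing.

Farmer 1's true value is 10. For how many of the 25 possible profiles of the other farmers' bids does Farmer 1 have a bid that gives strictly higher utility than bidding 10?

1

Others bid (6, 6): truth gives 0; bid 6 gives 4 > 0. Violating.
Others bid (6, 10): truth gives 0; no alternative beats it.
Others bid (6, 11): truth gives 0; no alternative beats it.
(Checking all 25 profiles: 1 has a profitable deviation, 24 do not.)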